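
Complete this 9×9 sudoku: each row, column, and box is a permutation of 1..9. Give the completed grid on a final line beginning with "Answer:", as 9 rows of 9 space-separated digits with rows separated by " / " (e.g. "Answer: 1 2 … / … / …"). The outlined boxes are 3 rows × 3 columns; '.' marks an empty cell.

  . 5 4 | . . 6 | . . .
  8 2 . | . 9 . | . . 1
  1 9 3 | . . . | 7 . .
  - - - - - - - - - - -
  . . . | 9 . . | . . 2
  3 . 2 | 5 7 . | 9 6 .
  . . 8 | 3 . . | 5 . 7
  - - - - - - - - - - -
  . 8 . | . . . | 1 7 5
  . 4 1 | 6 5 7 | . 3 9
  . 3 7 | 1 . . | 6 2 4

Step 1. [r5c6∈{1,4,8}] r5c6 is the only open cell in row 5 admitting 4. So r5c6=4.
Step 2. [r1c5∈{1,2,3,8}] in row 1, 1 fits only at r1c5, so r1c5=1.
Step 3. [r5c9∈{8}] r5c9 is down to just 8. So r5c9=8.
Step 4. [r6c1∈{4,6,9}] r6c1 is the only open cell in row 6 admitting 9. So r6c1=9.
Step 5. [r6c8∈{1,4}] 4 has one home in row 6: r6c8, so r6c8=4.
Step 6. [r4c1∈{4,5,6,7}] r4c1 is the only open cell in row 4 admitting 4. So r4c1=4.
Step 7. [r2c6∈{3,5}] r2c6 is the only open cell in box 2 admitting 3, so r2c6=3.
Step 8. [r3c6∈{2,5,8}] r3c6 is the only open cell in col 6 admitting 5, so r3c6=5.
Step 9. [r3c8∈{8}] r3c8 is down to just 8. So r3c8=8.
Step 10. [r4c8∈{1}] nothing but 1 survives at r4c8 ⇒ r4c8=1.
Step 11. [r2c4∈{4,7}] r2c4 is the only open cell in row 2 admitting 7, so r2c4=7.
Step 12. [r4c6∈{8}] r4c6's peers cover all but 8. So r4c6=8.
Step 13. [r4c5∈{6}] only 6 remains possible at r4c5, so r4c5=6.
Step 14. [r6c5∈{2}] r6c5 is down to just 2 ⇒ r6c5=2.
Step 15. [r7c6∈{2,9}] col 6 places 2 nowhere but r7c6 ⇒ r7c6=2.
Step 16. [r7c4∈{4}] r7c4 has the single candidate 4 ⇒ r7c4=4.
Step 17. [r1c7∈{2,3}] 2 has one home in col 7: r1c7, so r1c7=2.
Step 18. [r5c2∈{1}] nothing but 1 survives at r5c2 ⇒ r5c2=1.
Step 19. [r7c3∈{6,9}] r7c3 is the only open cell in row 7 admitting 9, so r7c3=9.
Step 20. [r1c1∈{7}] nothing but 7 survives at r1c1 ⇒ r1c1=7.
Step 21. [r1c8∈{9}] nothing but 9 survives at r1c8 ⇒ r1c8=9.
Step 22. [r9c6∈{9}] r9c6 has the single candidate 9 ⇒ r9c6=9.
Step 23. [r3c5∈{4}] r3c5 is down to just 4 ⇒ r3c5=4.
Step 24. [r2c8∈{5}] r2c8's peers cover all but 5, so r2c8=5.
Step 25. [r4c7∈{3}] r4c7 is down to just 3. So r4c7=3.
Step 26. [r3c9∈{6}] r3c9 is down to just 6, so r3c9=6.
Step 27. [r4c2∈{7}] only 7 remains possible at r4c2 ⇒ r4c2=7.
Step 28. [r8c1∈{2}] r8c1 has the single candidate 2 ⇒ r8c1=2.
Step 29. [r6c6∈{1}] only 1 remains possible at r6c6. So r6c6=1.
Step 30. [r1c9∈{3}] only 3 remains possible at r1c9. So r1c9=3.
Step 31. [r7c5∈{3}] r7c5 has the single candidate 3, so r7c5=3.
Step 32. [r4c3∈{5}] only 5 remains possible at r4c3, so r4c3=5.
Step 33. [r2c7∈{4}] r2c7's peers cover all but 4 ⇒ r2c7=4.
Step 34. [r6c2∈{6}] r6c2 has the single candidate 6, so r6c2=6.
Step 35. [r8c7∈{8}] r8c7 is down to just 8. So r8c7=8.
Step 36. [r9c5∈{8}] r9c5's peers cover all but 8 ⇒ r9c5=8.
Step 37. [r1c4∈{8}] r1c4 has the single candidate 8, so r1c4=8.
Step 38. [r3c4∈{2}] nothing but 2 survives at r3c4. So r3c4=2.
Step 39. [r2c3∈{6}] only 6 remains possible at r2c3 ⇒ r2c3=6.
Step 40. [r9c1∈{5}] r9c1 is down to just 5, so r9c1=5.
Step 41. [r7c1∈{6}] r7c1 is down to just 6 ⇒ r7c1=6.

Answer: 7 5 4 8 1 6 2 9 3 / 8 2 6 7 9 3 4 5 1 / 1 9 3 2 4 5 7 8 6 / 4 7 5 9 6 8 3 1 2 / 3 1 2 5 7 4 9 6 8 / 9 6 8 3 2 1 5 4 7 / 6 8 9 4 3 2 1 7 5 / 2 4 1 6 5 7 8 3 9 / 5 3 7 1 8 9 6 2 4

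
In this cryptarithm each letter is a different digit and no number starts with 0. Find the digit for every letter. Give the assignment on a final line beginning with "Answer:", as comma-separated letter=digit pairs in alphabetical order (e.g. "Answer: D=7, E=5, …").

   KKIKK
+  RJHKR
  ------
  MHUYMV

Step 1. [col 1: K + R ≡ V (mod 10)] column 1 (K + R ≡ V (mod 10), carry-in 0) doesn't pin K yet; pick K=5 and continue. So K=5.
Step 2. [M] adding two 5-digit numbers gives at most 5+1 digits, and here it does — M is that final carry and must be 1 ⇒ M=1.
Step 3. [col 1: K + R ≡ V (mod 10)] no forcing yet in column 1 (carry-in 0); V=2 is free and consistent — try it ⇒ V=2.
Step 4. [col 1: K + R ≡ V (mod 10)] in column 1 we have K+R≡V with carry-in 0; given K=5, V=2 and digits 1,2,5 already taken and all letters distinct, that pins R to 7 ⇒ R=7.
Step 5. [col 3: I + H ≡ Y (mod 10)] I=6 is one option consistent with column 3 (I + H ≡ Y (mod 10), carry-in 1) — take it. So I=6.
Step 6. [col 3: I + H ≡ Y (mod 10)] in column 3 we have I+H≡Y with carry-in 1; given I=6 and digits 1,2,5,6,7 already taken and all letters distinct, that pins Y to 0. So Y=0.
Step 7. [col 3: I + H ≡ Y (mod 10)] from column 3 (I=6, Y=0, carry-in 1, digits 0,1,2,5,6,7 already taken and all letters distinct): H must equal 3. So H=3.
Step 8. [col 4: K + J ≡ U (mod 10)] from column 4 (K=5, carry-in 1, digits 0,1,2,3,5,6,7 already taken and all letters distinct): U must equal 4 ⇒ U=4.
Step 9. [col 4: K + J ≡ U (mod 10)] from column 4 (K=5, U=4, carry-in 1, digits 0,1,2,3,4,5,6,7 already taken and all letters distinct): J must equal 8, so J=8.

Answer: H=3, I=6, J=8, K=5, M=1, R=7, U=4, V=2, Y=0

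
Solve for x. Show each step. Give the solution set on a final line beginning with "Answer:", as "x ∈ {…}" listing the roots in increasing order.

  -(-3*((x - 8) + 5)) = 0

Step 1. [-(-3*((x - 8) + 5)) = 0] LHS negated; negate both sides ⇒ neg: -3*((x - 8) + 5) = 0.
Step 2. [-3*((x - 8) + 5) = 0] -3 out front; divide by -3. So div: (x - 8) + 5 = 0.
Step 3. [(x - 8) + 5 = 0] 5 comes off first (subtract 5), so sub: x - 8 = -5.
Step 4. [x - 8 = -5] 8 comes off first (add 8) ⇒ sub: x = 3.

Answer: x ∈ {3}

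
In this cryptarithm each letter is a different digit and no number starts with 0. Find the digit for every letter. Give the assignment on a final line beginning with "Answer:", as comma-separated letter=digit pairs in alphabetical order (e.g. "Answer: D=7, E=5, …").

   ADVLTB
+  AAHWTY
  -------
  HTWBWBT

Step 1. [H] H is the leading digit of a 7-digit sum of two 6-digit numbers; the final carry is exactly 1, so H=1.
Step 2. [col 1: B + Y ≡ T (mod 10)] column 1 (B + Y ≡ T (mod 10), carry-in 0) doesn't pin T yet; pick T=2 and continue, so T=2.
Step 3. [col 1: B + Y ≡ T (mod 10)] B=5 is one option consistent with column 1 (B + Y ≡ T (mod 10), carry-in 0) — take it, so B=5.
Step 4. [col 1: B + Y ≡ T (mod 10)] in column 1 we have B+Y≡T with carry-in 0; given B=5, T=2 and digits 1,2,5 already taken and all letters distinct, that pins Y to 7. So Y=7.
Step 5. [col 3: L + W ≡ W (mod 10)] from column 3 (nothing yet, carry-in 0, digits 1,2,5,7 already taken and all letters distinct): L must equal 0 ⇒ L=0.
Step 6. [col 3: L + W ≡ W (mod 10)] several values work for W in column 3 (L + W ≡ W (mod 10), carry-in 0); try W=9. So W=9.
Step 7. [col 4: V + H ≡ B (mod 10)] from column 4 (H=1, B=5, carry-in 0, digits 0,1,2,5,7,9 already taken and all letters distinct): V must equal 4. So V=4.
Step 8. [col 5: D + A ≡ W (mod 10)] several values work for A in column 5 (D + A ≡ W (mod 10), carry-in 0); try A=6, so A=6.
Step 9. [col 5: D + A ≡ W (mod 10)] from column 5 (A=6, W=9, carry-in 0, digits 0,1,2,4,5,6,7,9 already taken and all letters distinct): D must equal 3, so D=3.

Answer: A=6, B=5, D=3, H=1, L=0, T=2, V=4, W=9, Y=7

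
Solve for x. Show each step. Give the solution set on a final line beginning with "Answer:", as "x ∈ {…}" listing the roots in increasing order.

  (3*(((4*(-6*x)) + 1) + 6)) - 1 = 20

Step 1. [(3*(((4*(-6*x)) + 1) + 6)) - 1 = 20] 1 comes off first (add 1). So sub: 3*(((4*(-6*x)) + 1) + 6) = 21.
Step 2. [3*(((4*(-6*x)) + 1) + 6) = 21] 3·(inner) — divide through by 3 ⇒ div: ((4*(-6*x)) + 1) + 6 = 7.
Step 3. [((4*(-6*x)) + 1) + 6 = 7] +6 is outermost — subtract 6 both sides, so sub: (4*(-6*x)) + 1 = 1.
Step 4. [(4*(-6*x)) + 1 = 1] +1 is outermost — subtract 1 both sides. So sub: 4*(-6*x) = 0.
Step 5. [4*(-6*x) = 0] 4 out front; divide by 4, so div: -6*x = 0.
Step 6. [-6*x = 0] divide by the outer -6, so div: x = 0.

Answer: x ∈ {0}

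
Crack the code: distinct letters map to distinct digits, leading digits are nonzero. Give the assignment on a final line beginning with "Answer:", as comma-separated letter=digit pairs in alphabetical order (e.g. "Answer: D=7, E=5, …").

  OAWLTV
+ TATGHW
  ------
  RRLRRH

Step 1. [col 1: V + W ≡ H (mod 10)] column 1 (V + W ≡ H (mod 10), carry-in 0) doesn't pin V yet; pick V=7 and continue, so V=7.
Step 2. [col 1: V + W ≡ H (mod 10)] column 1 (V + W ≡ H (mod 10), carry-in 0) doesn't pin H yet; pick H=2 and continue ⇒ H=2.
Step 3. [col 1: V + W ≡ H (mod 10)] column 1: given V=7, H=2, carry-in 0, and digits 2,7 already taken and all letters distinct, V+W≡H (mod 10) forces W=5 ⇒ W=5.
Step 4. [col 2: T + H ≡ R (mod 10)] several values work for R in column 2 (T + H ≡ R (mod 10), carry-in 1); try R=9 ⇒ R=9.
Step 5. [col 2: T + H ≡ R (mod 10)] column 2: given H=2, R=9, carry-in 1, and digits 2,5,7,9 already taken and all letters distinct, T+H≡R (mod 10) forces T=6. So T=6.
Step 6. [col 3: L + G ≡ R (mod 10)] several values work for L in column 3 (L + G ≡ R (mod 10), carry-in 0); try L=1, so L=1.
Step 7. [col 3: L + G ≡ R (mod 10)] column 3 reads L+G+carry(0)=R with L=1, R=9; with digits 1,2,5,6,7,9 already taken and all letters distinct, the only value for G is 8, so G=8.
Step 8. [col 5: A + A ≡ R (mod 10)] in column 5 we have A+A≡R with carry-in 1; given R=9 and digits 1,2,5,6,7,8,9 already taken and all letters distinct, that pins A to 4, so A=4.
Step 9. [col 6: O + T ≡ R (mod 10)] column 6 reads O+T+carry(0)=R with T=6, R=9; with digits 1,2,4,5,6,7,8,9 already taken and all letters distinct, the only value for O is 3 ⇒ O=3.

Answer: A=4, G=8, H=2, L=1, O=3, R=9, T=6, V=7, W=5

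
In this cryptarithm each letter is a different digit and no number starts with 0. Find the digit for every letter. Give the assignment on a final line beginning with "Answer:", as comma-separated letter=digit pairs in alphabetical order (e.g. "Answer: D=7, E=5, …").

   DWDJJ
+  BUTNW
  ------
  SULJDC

Step 1. [col 1: J + W ≡ C (mod 10)] no forcing yet in column 1 (carry-in 0); W=8 is free and consistent — try it, so W=8.
Step 2. [col 1: J + W ≡ C (mod 10)] column 1 (J + W ≡ C (mod 10), carry-in 0) doesn't pin J yet; pick J=6 and continue ⇒ J=6.
Step 3. [col 1: J + W ≡ C (mod 10)] column 1: given J=6, W=8, carry-in 0, and digits 6,8 already taken and all letters distinct, J+W≡C (mod 10) forces C=4, so C=4.
Step 4. [col 2: J + N ≡ D (mod 10)] several values work for N in column 2 (J + N ≡ D (mod 10), carry-in 1); try N=0, so N=0.
Step 5. [col 2: J + N ≡ D (mod 10)] column 2: given J=6, N=0, carry-in 1, and digits 0,4,6,8 already taken and all letters distinct, J+N≡D (mod 10) forces D=7 ⇒ D=7.
Step 6. [S] adding two 5-digit numbers gives at most 5+1 digits, and here it does — S is that final carry and must be 1. So S=1.
Step 7. [col 3: D + T ≡ J (mod 10)] from column 3 (D=7, J=6, carry-in 0, digits 0,1,4,6,7,8 already taken and all letters distinct): T must equal 9, so T=9.
Step 8. [col 4: W + U ≡ L (mod 10)] column 4 reads W+U+carry(1)=L with W=8; with digits 0,1,4,6,7,8,9 already taken and all letters distinct, the only value for U is 3, so U=3.
Step 9. [col 4: W + U ≡ L (mod 10)] column 4: given W=8, U=3, carry-in 1, and digits 0,1,3,4,6,7,8,9 already taken and all letters distinct, W+U≡L (mod 10) forces L=2. So L=2.
Step 10. [col 5: D + B ≡ U (mod 10)] column 5 reads D+B+carry(1)=U with D=7, U=3; with digits 0,1,2,3,4,6,7,8,9 already taken and all letters distinct, the only value for B is 5 ⇒ B=5.

Answer: B=5, C=4, D=7, J=6, L=2, N=0, S=1, T=9, U=3, W=8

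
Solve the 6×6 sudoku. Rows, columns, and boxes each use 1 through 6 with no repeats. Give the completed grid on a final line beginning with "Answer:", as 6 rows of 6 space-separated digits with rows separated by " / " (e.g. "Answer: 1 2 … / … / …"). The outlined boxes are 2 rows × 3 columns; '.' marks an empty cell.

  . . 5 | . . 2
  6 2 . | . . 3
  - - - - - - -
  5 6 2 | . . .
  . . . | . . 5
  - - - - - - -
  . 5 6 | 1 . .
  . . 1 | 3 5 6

Step 1. [r3c4∈{4}] only 4 remains possible at r3c4. So r3c4=4.
Step 2. [r4c3∈{3,4}] col 3 places 3 nowhere but r4c3. So r4c3=3.
Step 3. [r2c5∈{1,4}] row 2 places 1 nowhere but r2c5 ⇒ r2c5=1.
Step 4. [r1c5∈{4,6}] r1c5 is the only open cell in box 2 admitting 4, so r1c5=4.
Step 5. [r6c2∈{4}] nothing but 4 survives at r6c2 ⇒ r6c2=4.
Step 6. [r4c2∈{1}] only 1 remains possible at r4c2. So r4c2=1.
Step 7. [r4c5∈{2,6}] in col 5, 6 fits only at r4c5 ⇒ r4c5=6.
Step 8. [r5c1∈{2,3}] across row 5, 3 lands solely at r5c1. So r5c1=3.
Step 9. [r4c4∈{2}] r4c4 has the single candidate 2, so r4c4=2.
Step 10. [r1c4∈{6}] r1c4 is down to just 6 ⇒ r1c4=6.
Step 11. [r5c5∈{2}] r5c5 is down to just 2, so r5c5=2.
Step 12. [r2c3∈{4}] only 4 remains possible at r2c3, so r2c3=4.
Step 13. [r3c6∈{1}] r3c6's peers cover all but 1. So r3c6=1.
Step 14. [r6c1∈{2}] r6c1 is down to just 2 ⇒ r6c1=2.
Step 15. [r3c5∈{3}] r3c5 is down to just 3 ⇒ r3c5=3.
Step 16. [r1c2∈{3}] nothing but 3 survives at r1c2 ⇒ r1c2=3.
Step 17. [r2c4∈{5}] only 5 remains possible at r2c4. So r2c4=5.
Step 18. [r1c1∈{1}] only 1 remains possible at r1c1. So r1c1=1.
Step 19. [r5c6∈{4}] r5c6 is down to just 4, so r5c6=4.
Step 20. [r4c1∈{4}] nothing but 4 survives at r4c1, so r4c1=4.

Answer: 1 3 5 6 4 2 / 6 2 4 5 1 3 / 5 6 2 4 3 1 / 4 1 3 2 6 5 / 3 5 6 1 2 4 / 2 4 1 3 5 6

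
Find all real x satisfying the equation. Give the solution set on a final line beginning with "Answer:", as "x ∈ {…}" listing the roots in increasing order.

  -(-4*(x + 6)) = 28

Step 1. [-(-4*(x + 6)) = 28] flip signs both sides. So neg: -4*(x + 6) = -28.
Step 2. [-4*(x + 6) = -28] LHS = -4·(…); ÷-4 both sides, so div: x + 6 = 7.
Step 3. [x + 6 = 7] peel the +6: subtract 6 from each side. So sub: x = 1.

Answer: x ∈ {1}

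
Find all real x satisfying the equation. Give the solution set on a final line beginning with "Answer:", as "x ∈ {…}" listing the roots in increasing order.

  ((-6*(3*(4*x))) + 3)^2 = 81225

Step 1. [((-6*(3*(4*x))) + 3)^2 = 81225] LHS squared, RHS 81225 ≥ 0: apply √ (±). So sqrt: (-6*(3*(4*x))) + 3 = 285 or -285.
Step 2. [(-6*(3*(4*x))) + 3 = 285 or -285] +3 is outermost — subtract 3 both sides ⇒ sub: -6*(3*(4*x)) = 282 or -288.
Step 3. [-6*(3*(4*x)) = 282 or -288] -6 out front; divide by -6. So div: 3*(4*x) = -47 or 48.
Step 4. [3*(4*x) = -47 or 48] 3·(inner) — divide through by 3, so div: 4*x = -47/3 or 16.
Step 5. [4*x = -47/3 or 16] LHS = 4·(…); ÷4 both sides, so div: x = -47/12 or 4.

Answer: x ∈ {-47/12, 4}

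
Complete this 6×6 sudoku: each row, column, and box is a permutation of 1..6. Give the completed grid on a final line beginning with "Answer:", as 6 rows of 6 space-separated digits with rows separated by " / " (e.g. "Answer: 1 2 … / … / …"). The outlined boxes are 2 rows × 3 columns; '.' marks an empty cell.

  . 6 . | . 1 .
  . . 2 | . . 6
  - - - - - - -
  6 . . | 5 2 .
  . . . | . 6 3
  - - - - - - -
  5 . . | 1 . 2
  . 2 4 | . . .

Step 1. [r4c4∈{4}] nothing but 4 survives at r4c4, so r4c4=4.
Step 2. [r5c2∈{3}] r5c2 has the single candidate 3. So r5c2=3.
Step 3. [r2c4∈{3}] nothing but 3 survives at r2c4, so r2c4=3.
Step 4. [r1c6∈{4,5}] col 6 places 4 nowhere but r1c6. So r1c6=4.
Step 5. [r1c3∈{3,5}] across row 1, 5 lands solely at r1c3. So r1c3=5.
Step 6. [r4c3∈{1}] r4c3 has the single candidate 1. So r4c3=1.
Step 7. [r2c2∈{1,4}] r2c2 is the only open cell in col 2 admitting 1. So r2c2=1.
Step 8. [r6c5∈{3,5}] row 6 places 3 nowhere but r6c5. So r6c5=3.
Step 9. [r5c3∈{6}] r5c3 is down to just 6, so r5c3=6.
Step 10. [r3c2∈{4}] nothing but 4 survives at r3c2, so r3c2=4.
Step 11. [r2c5∈{5}] r2c5 is down to just 5. So r2c5=5.
Step 12. [r4c1∈{2}] r4c1's peers cover all but 2, so r4c1=2.
Step 13. [r4c2∈{5}] r4c2 is down to just 5, so r4c2=5.
Step 14. [r6c6∈{5}] nothing but 5 survives at r6c6. So r6c6=5.
Step 15. [r5c5∈{4}] r5c5 has the single candidate 4, so r5c5=4.
Step 16. [r2c1∈{4}] r2c1 is down to just 4. So r2c1=4.
Step 17. [r1c1∈{3}] only 3 remains possible at r1c1 ⇒ r1c1=3.
Step 18. [r3c3∈{3}] only 3 remains possible at r3c3, so r3c3=3.
Step 19. [r6c4∈{6}] r6c4 has the single candidate 6 ⇒ r6c4=6.
Step 20. [r6c1∈{1}] r6c1's peers cover all but 1. So r6c1=1.
Step 21. [r1c4∈{2}] only 2 remains possible at r1c4 ⇒ r1c4=2.
Step 22. [r3c6∈{1}] nothing but 1 survives at r3c6. So r3c6=1.

Answer: 3 6 5 2 1 4 / 4 1 2 3 5 6 / 6 4 3 5 2 1 / 2 5 1 4 6 3 / 5 3 6 1 4 2 / 1 2 4 6 3 5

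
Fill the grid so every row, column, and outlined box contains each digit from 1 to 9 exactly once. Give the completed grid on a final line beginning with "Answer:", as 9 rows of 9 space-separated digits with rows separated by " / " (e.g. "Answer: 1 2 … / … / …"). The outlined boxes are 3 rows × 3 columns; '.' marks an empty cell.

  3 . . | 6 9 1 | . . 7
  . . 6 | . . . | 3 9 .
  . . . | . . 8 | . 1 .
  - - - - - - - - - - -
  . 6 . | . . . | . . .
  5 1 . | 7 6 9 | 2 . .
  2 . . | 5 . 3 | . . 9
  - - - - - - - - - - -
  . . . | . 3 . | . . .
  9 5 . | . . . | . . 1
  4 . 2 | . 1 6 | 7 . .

Step 1. [r7c6∈{2,4,5,7}] box 8 places 5 nowhere but r7c6 ⇒ r7c6=5.
Step 2. [r3c1∈{7}] r3c1 is down to just 7, so r3c1=7.
Step 3. [r4c1∈{8}] nothing but 8 survives at r4c1. So r4c1=8.
Step 4. [r6c7∈{1,4,6,8}] row 6 places 1 nowhere but r6c7. So r6c7=1.
Step 5. [r6c8∈{4,6,7,8}] in row 6, 6 fits only at r6c8 ⇒ r6c8=6.
Step 6. [r8c7∈{4,6,8}] row 8 places 6 nowhere but r8c7 ⇒ r8c7=6.
Step 7. [r9c2∈{3,8}] col 2 places 3 nowhere but r9c2. So r9c2=3.
Step 8. [r8c8∈{2,3,4,8}] 3 has one home in row 8: r8c8. So r8c8=3.
Step 9. [r4c3∈{3,4,7,9}] 9 has one home in row 4: r4c3, so r4c3=9.
Step 10. [r7c3∈{1,7,8}] 1 has one home in col 3: r7c3 ⇒ r7c3=1.
Step 11. [r3c9∈{2,4,5,6}] in row 3, 6 fits only at r3c9. So r3c9=6.
Step 12. [r7c2∈{7,8}] across row 7, 7 lands solely at r7c2, so r7c2=7.
Step 13. [r6c2∈{4}] r6c2 is down to just 4. So r6c2=4.
Step 14. [r7c7∈{4,8,9}] 9 has one home in col 7: r7c7, so r7c7=9.
Step 15. [r1c7∈{4,5,8}] across col 7, 8 lands solely at r1c7. So r1c7=8.
Step 16. [r4c9∈{3,4,5}] across row 4, 3 lands solely at r4c9, so r4c9=3.
Step 17. [r1c2∈{2}] r1c2 has the single candidate 2, so r1c2=2.
Step 18. [r2c9∈{2,4,5}] across box 3, 2 lands solely at r2c9 ⇒ r2c9=2.
Step 19. [r2c4∈{4}] r2c4 is down to just 4, so r2c4=4.
Step 20. [r7c8∈{2,4,8}] 2 has one home in col 8: r7c8, so r7c8=2.
Step 21. [r7c4∈{8}] r7c4 has the single candidate 8 ⇒ r7c4=8.
Step 22. [r8c4∈{2}] only 2 remains possible at r8c4, so r8c4=2.
Step 23. [r2c6∈{7}] nothing but 7 survives at r2c6, so r2c6=7.
Step 24. [r8c6∈{4}] r8c6's peers cover all but 4 ⇒ r8c6=4.
Step 25. [r4c5∈{2,4}] 4 has one home in col 5: r4c5, so r4c5=4.
Step 26. [r3c7∈{4,5}] col 7 places 4 nowhere but r3c7 ⇒ r3c7=4.
Step 27. [r1c8∈{5}] nothing but 5 survives at r1c8. So r1c8=5.
Step 28. [r9c8∈{8}] r9c8 has the single candidate 8. So r9c8=8.
Step 29. [r7c9∈{4}] only 4 remains possible at r7c9, so r7c9=4.
Step 30. [r2c5∈{5}] nothing but 5 survives at r2c5 ⇒ r2c5=5.
Step 31. [r9c4∈{9}] only 9 remains possible at r9c4 ⇒ r9c4=9.
Step 32. [r8c5∈{7}] nothing but 7 survives at r8c5, so r8c5=7.
Step 33. [r9c9∈{5}] r9c9 is down to just 5, so r9c9=5.
Step 34. [r3c5∈{2}] only 2 remains possible at r3c5. So r3c5=2.
Step 35. [r4c6∈{2}] r4c6's peers cover all but 2. So r4c6=2.
Step 36. [r5c8∈{4}] r5c8's peers cover all but 4, so r5c8=4.
Step 37. [r1c3∈{4}] r1c3's peers cover all but 4. So r1c3=4.
Step 38. [r4c7∈{5}] only 5 remains possible at r4c7, so r4c7=5.
Step 39. [r6c5∈{8}] only 8 remains possible at r6c5 ⇒ r6c5=8.
Step 40. [r8c3∈{8}] nothing but 8 survives at r8c3, so r8c3=8.
Step 41. [r6c3∈{7}] only 7 remains possible at r6c3, so r6c3=7.
Step 42. [r7c1∈{6}] r7c1's peers cover all but 6. So r7c1=6.
Step 43. [r4c8∈{7}] r4c8's peers cover all but 7 ⇒ r4c8=7.
Step 44. [r3c4∈{3}] r3c4 is down to just 3 ⇒ r3c4=3.
Step 45. [r4c4∈{1}] r4c4 is down to just 1, so r4c4=1.
Step 46. [r3c3∈{5}] r3c3 is down to just 5, so r3c3=5.
Step 47. [r3c2∈{9}] r3c2's peers cover all but 9 ⇒ r3c2=9.
Step 48. [r5c9∈{8}] nothing but 8 survives at r5c9, so r5c9=8.
Step 49. [r2c2∈{8}] r2c2 is down to just 8 ⇒ r2c2=8.
Step 50. [r2c1∈{1}] r2c1's peers cover all but 1 ⇒ r2c1=1.
Step 51. [r5c3∈{3}] r5c3 is down to just 3 ⇒ r5c3=3.

Answer: 3 2 4 6 9 1 8 5 7 / 1 8 6 4 5 7 3 9 2 / 7 9 5 3 2 8 4 1 6 / 8 6 9 1 4 2 5 7 3 / 5 1 3 7 6 9 2 4 8 / 2 4 7 5 8 3 1 6 9 / 6 7 1 8 3 5 9 2 4 / 9 5 8 2 7 4 6 3 1 / 4 3 2 9 1 6 7 8 5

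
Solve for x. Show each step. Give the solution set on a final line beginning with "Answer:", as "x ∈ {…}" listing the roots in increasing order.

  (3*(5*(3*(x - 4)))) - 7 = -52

Step 1. [(3*(5*(3*(x - 4)))) - 7 = -52] -7 is outermost — add 7 both sides ⇒ sub: 3*(5*(3*(x - 4))) = -45.
Step 2. [3*(5*(3*(x - 4))) = -45] 3 out front; divide by 3. So div: 5*(3*(x - 4)) = -15.
Step 3. [5*(3*(x - 4)) = -15] 5 out front; divide by 5. So div: 3*(x - 4) = -3.
Step 4. [3*(x - 4) = -3] leading coefficient 3: divide by 3 ⇒ div: x - 4 = -1.
Step 5. [x - 4 = -1] peel the -4: add 4 from each side. So sub: x = 3.

Answer: x ∈ {3}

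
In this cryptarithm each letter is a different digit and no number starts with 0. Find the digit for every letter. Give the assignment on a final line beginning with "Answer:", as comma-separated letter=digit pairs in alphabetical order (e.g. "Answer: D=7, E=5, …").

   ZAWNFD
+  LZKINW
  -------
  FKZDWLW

Step 1. [col 1: D + W ≡ W (mod 10)] column 1 reads D+W+carry(0)=W with nothing yet; with all letters distinct, none taken yet, the only value for D is 0, so D=0.
Step 2. [col 1: D + W ≡ W (mod 10)] column 1 (D + W ≡ W (mod 10), carry-in 0) doesn't pin W yet; pick W=8 and continue, so W=8.
Step 3. [col 2: F + N ≡ L (mod 10)] several values work for F in column 2 (F + N ≡ L (mod 10), carry-in 0); try F=1 ⇒ F=1.
Step 4. [col 2: F + N ≡ L (mod 10)] column 2 (F + N ≡ L (mod 10), carry-in 0) doesn't pin L yet; pick L=4 and continue, so L=4.
Step 5. [col 2: F + N ≡ L (mod 10)] column 2: given F=1, L=4, carry-in 0, and digits 0,1,4,8 already taken and all letters distinct, F+N≡L (mod 10) forces N=3, so N=3.
Step 6. [col 3: N + I ≡ W (mod 10)] in column 3 we have N+I≡W with carry-in 0; given N=3, W=8 and digits 0,1,3,4,8 already taken and all letters distinct, that pins I to 5, so I=5.
Step 7. [col 4: W + K ≡ D (mod 10)] column 4: given W=8, D=0, carry-in 0, and digits 0,1,3,4,5,8 already taken and all letters distinct, W+K≡D (mod 10) forces K=2. So K=2.
Step 8. [col 5: A + Z ≡ Z (mod 10)] column 5 reads A+Z+carry(1)=Z with nothing yet; with digits 0,1,2,3,4,5,8 already taken and all letters distinct, the only value for A is 9, so A=9.
Step 9. [col 5: A + Z ≡ Z (mod 10)] column 5 (A + Z ≡ Z (mod 10), carry-in 1) doesn't pin Z yet; pick Z=7 and continue ⇒ Z=7.

Answer: A=9, D=0, F=1, I=5, K=2, L=4, N=3, W=8, Z=7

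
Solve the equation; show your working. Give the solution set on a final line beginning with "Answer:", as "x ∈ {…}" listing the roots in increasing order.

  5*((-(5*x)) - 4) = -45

Step 1. [5*((-(5*x)) - 4) = -45] LHS = 5·(…); ÷5 both sides, so div: (-(5*x)) - 4 = -9.
Step 2. [(-(5*x)) - 4 = -9] -4 is outermost — add 4 both sides ⇒ sub: -(5*x) = -5.
Step 3. [-(5*x) = -5] leading − — multiply by −1, so neg: 5*x = 5.
Step 4. [5*x = 5] divide by the outer 5, so div: x = 1.

Answer: x ∈ {1}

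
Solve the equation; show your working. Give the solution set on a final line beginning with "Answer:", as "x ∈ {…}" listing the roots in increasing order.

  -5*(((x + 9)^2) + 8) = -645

Step 1. [-5*(((x + 9)^2) + 8) = -645] divide by the outer -5, so div: ((x + 9)^2) + 8 = 129.
Step 2. [((x + 9)^2) + 8 = 129] subtract 8: x sits inside (… + 8) ⇒ sub: (x + 9)^2 = 121.
Step 3. [(x + 9)^2 = 121] √ both sides: 121 ≥ 0 gives two branches ⇒ sqrt: x + 9 = 11 or -11.
Step 4. [x + 9 = 11 or -11] peel the +9: subtract 9 from each side, so sub: x = 2 or -20.

Answer: x ∈ {-20, 2}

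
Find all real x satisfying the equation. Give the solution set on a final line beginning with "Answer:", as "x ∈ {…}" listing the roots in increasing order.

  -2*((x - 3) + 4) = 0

Step 1. [-2*((x - 3) + 4) = 0] -2·(inner) — divide through by -2, so div: (x - 3) + 4 = 0.
Step 2. [(x - 3) + 4 = 0] +4 is outermost — subtract 4 both sides. So sub: x - 3 = -4.
Step 3. [x - 3 = -4] peel the -3: add 3 from each side. So sub: x = -1.

Answer: x ∈ {-1}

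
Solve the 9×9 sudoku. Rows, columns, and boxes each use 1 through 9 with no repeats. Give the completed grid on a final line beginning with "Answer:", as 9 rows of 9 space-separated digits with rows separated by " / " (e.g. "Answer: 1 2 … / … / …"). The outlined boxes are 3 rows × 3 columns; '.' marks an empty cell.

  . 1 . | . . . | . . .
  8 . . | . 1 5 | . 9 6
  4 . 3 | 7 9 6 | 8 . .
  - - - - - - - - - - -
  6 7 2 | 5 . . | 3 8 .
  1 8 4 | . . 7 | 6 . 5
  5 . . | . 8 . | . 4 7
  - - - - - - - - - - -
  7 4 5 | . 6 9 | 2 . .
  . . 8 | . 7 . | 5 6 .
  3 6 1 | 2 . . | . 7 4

Step 1. [r2c4∈{3,4}] row 2 places 3 nowhere but r2c4 ⇒ r2c4=3.
Step 2. [r6c6∈{1,2,3}] row 6 places 2 nowhere but r6c6. So r6c6=2.
Step 3. [r1c5∈{2,4}] r1c5 is the only open cell in col 5 admitting 2 ⇒ r1c5=2.
Step 4. [r6c3∈{9}] nothing but 9 survives at r6c3 ⇒ r6c3=9.
Step 5. [r3c9∈{1,2}] 2 has one home in col 9: r3c9. So r3c9=2.
Step 6. [r8c2∈{2,9}] r8c2 is the only open cell in col 2 admitting 9 ⇒ r8c2=9.
Step 7. [r1c9∈{3}] nothing but 3 survives at r1c9 ⇒ r1c9=3.
Step 8. [r8c9∈{1}] nothing but 1 survives at r8c9 ⇒ r8c9=1.
Step 9. [r4c6∈{1,4}] r4c6 is the only open cell in row 4 admitting 1. So r4c6=1.
Step 10. [r2c7∈{4,7}] across row 2, 4 lands solely at r2c7, so r2c7=4.
Step 11. [r9c6∈{8}] r9c6 is down to just 8, so r9c6=8.
Step 12. [r8c4∈{4}] r8c4 has the single candidate 4. So r8c4=4.
Step 13. [r3c8∈{1,5}] across row 3, 1 lands solely at r3c8, so r3c8=1.
Step 14. [r1c3∈{6,7}] row 1 places 6 nowhere but r1c3. So r1c3=6.
Step 15. [r1c6∈{4}] nothing but 4 survives at r1c6. So r1c6=4.
Step 16. [r1c7∈{7}] r1c7's peers cover all but 7. So r1c7=7.
Step 17. [r3c2∈{5}] r3c2 is down to just 5 ⇒ r3c2=5.
Step 18. [r7c4∈{1}] r7c4 has the single candidate 1, so r7c4=1.
Step 19. [r2c2∈{2}] r2c2's peers cover all but 2, so r2c2=2.
Step 20. [r6c2∈{3}] nothing but 3 survives at r6c2, so r6c2=3.
Step 21. [r5c4∈{9}] only 9 remains possible at r5c4. So r5c4=9.
Step 22. [r8c1∈{2}] nothing but 2 survives at r8c1 ⇒ r8c1=2.
Step 23. [r1c1∈{9}] nothing but 9 survives at r1c1. So r1c1=9.
Step 24. [r7c8∈{3}] r7c8 is down to just 3 ⇒ r7c8=3.
Step 25. [r9c5∈{5}] r9c5 is down to just 5, so r9c5=5.
Step 26. [r6c7∈{1}] only 1 remains possible at r6c7, so r6c7=1.
Step 27. [r2c3∈{7}] r2c3 is down to just 7, so r2c3=7.
Step 28. [r1c4∈{8}] r1c4's peers cover all but 8. So r1c4=8.
Step 29. [r8c6∈{3}] r8c6 has the single candidate 3, so r8c6=3.
Step 30. [r7c9∈{8}] r7c9's peers cover all but 8, so r7c9=8.
Step 31. [r4c9∈{9}] r4c9 is down to just 9, so r4c9=9.
Step 32. [r6c4∈{6}] r6c4's peers cover all but 6. So r6c4=6.
Step 33. [r4c5∈{4}] nothing but 4 survives at r4c5 ⇒ r4c5=4.
Step 34. [r5c8∈{2}] r5c8 is down to just 2. So r5c8=2.
Step 35. [r1c8∈{5}] r1c8 is down to just 5, so r1c8=5.
Step 36. [r5c5∈{3}] nothing but 3 survives at r5c5. So r5c5=3.
Step 37. [r9c7∈{9}] r9c7 has the single candidate 9 ⇒ r9c7=9.

Answer: 9 1 6 8 2 4 7 5 3 / 8 2 7 3 1 5 4 9 6 / 4 5 3 7 9 6 8 1 2 / 6 7 2 5 4 1 3 8 9 / 1 8 4 9 3 7 6 2 5 / 5 3 9 6 8 2 1 4 7 / 7 4 5 1 6 9 2 3 8 / 2 9 8 4 7 3 5 6 1 / 3 6 1 2 5 8 9 7 4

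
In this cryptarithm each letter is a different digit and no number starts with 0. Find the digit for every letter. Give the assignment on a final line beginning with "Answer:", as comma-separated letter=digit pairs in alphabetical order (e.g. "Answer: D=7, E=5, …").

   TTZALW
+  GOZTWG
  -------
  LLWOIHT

Step 1. [L] adding two 6-digit numbers gives at most 6+1 digits, and here it does — L is that final carry and must be 1, so L=1.
Step 2. [col 1: W + G ≡ T (mod 10)] no forcing yet in column 1 (carry-in 0); T=7 is free and consistent — try it ⇒ T=7.
Step 3. [col 1: W + G ≡ T (mod 10)] column 1 (W + G ≡ T (mod 10), carry-in 0) doesn't pin W yet; pick W=4 and continue ⇒ W=4.
Step 4. [col 1: W + G ≡ T (mod 10)] column 1: given W=4, T=7, carry-in 0, and digits 1,4,7 already taken and all letters distinct, W+G≡T (mod 10) forces G=3, so G=3.
Step 5. [col 2: L + W ≡ H (mod 10)] column 2: given L=1, W=4, carry-in 0, and digits 1,3,4,7 already taken and all letters distinct, L+W≡H (mod 10) forces H=5 ⇒ H=5.
Step 6. [col 3: A + T ≡ I (mod 10)] no forcing yet in column 3 (carry-in 0); A=2 is free and consistent — try it, so A=2.
Step 7. [col 3: A + T ≡ I (mod 10)] from column 3 (A=2, T=7, carry-in 0, digits 1,2,3,4,5,7 already taken and all letters distinct): I must equal 9, so I=9.
Step 8. [col 4: Z + Z ≡ O (mod 10)] from column 4 (nothing yet, carry-in 0, digits 1,2,3,4,5,7,9 already taken and all letters distinct): O must equal 6. So O=6.
Step 9. [col 4: Z + Z ≡ O (mod 10)] column 4: given O=6, carry-in 0, and digits 1,2,3,4,5,6,7,9 already taken and all letters distinct, Z+Z≡O (mod 10) forces Z=8, so Z=8.

Answer: A=2, G=3, H=5, I=9, L=1, O=6, T=7, W=4, Z=8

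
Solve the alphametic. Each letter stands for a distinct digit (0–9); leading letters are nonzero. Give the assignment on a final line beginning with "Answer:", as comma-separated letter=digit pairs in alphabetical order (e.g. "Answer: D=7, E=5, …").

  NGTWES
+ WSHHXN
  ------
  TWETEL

Step 1. [col 1: S + N ≡ L (mod 10)] several values work for N in column 1 (S + N ≡ L (mod 10), carry-in 0); try N=2. So N=2.
Step 2. [col 1: S + N ≡ L (mod 10)] no forcing yet in column 1 (carry-in 0); L=8 is free and consistent — try it ⇒ L=8.
Step 3. [col 1: S + N ≡ L (mod 10)] column 1 reads S+N+carry(0)=L with N=2, L=8; with digits 2,8 already taken and all letters distinct, the only value for S is 6, so S=6.
Step 4. [col 2: E + X ≡ E (mod 10)] column 2: given nothing yet, carry-in 0, and digits 2,6,8 already taken and all letters distinct, E+X≡E (mod 10) forces X=0 ⇒ X=0.
Step 5. [col 2: E + X ≡ E (mod 10)] column 2 (E + X ≡ E (mod 10), carry-in 0) doesn't pin E yet; pick E=7 and continue ⇒ E=7.
Step 6. [col 3: W + H ≡ T (mod 10)] T=4 is one option consistent with column 3 (W + H ≡ T (mod 10), carry-in 0) — take it ⇒ T=4.
Step 7. [col 3: W + H ≡ T (mod 10)] no forcing yet in column 3 (carry-in 0); W=1 is free and consistent — try it ⇒ W=1.
Step 8. [col 3: W + H ≡ T (mod 10)] in column 3 we have W+H≡T with carry-in 0; given W=1, T=4 and digits 0,1,2,4,6,7,8 already taken and all letters distinct, that pins H to 3 ⇒ H=3.
Step 9. [col 5: G + S ≡ W (mod 10)] column 5: given S=6, W=1, carry-in 0, and digits 0,1,2,3,4,6,7,8 already taken and all letters distinct, G+S≡W (mod 10) forces G=5 ⇒ G=5.

Answer: E=7, G=5, H=3, L=8, N=2, S=6, T=4, W=1, X=0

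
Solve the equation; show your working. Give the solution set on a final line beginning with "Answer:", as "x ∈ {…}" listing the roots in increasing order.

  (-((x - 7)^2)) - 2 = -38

Step 1. [(-((x - 7)^2)) - 2 = -38] the outer -2 inverts by adding 2, so sub: -((x - 7)^2) = -36.
Step 2. [-((x - 7)^2) = -36] leading − — multiply by −1, so neg: (x - 7)^2 = 36.
Step 3. [(x - 7)^2 = 36] LHS squared, RHS 36 ≥ 0: apply √ (±). So sqrt: x - 7 = 6 or -6.
Step 4. [x - 7 = 6 or -6] the outer -7 inverts by adding 7, so sub: x = 13 or 1.

Answer: x ∈ {1, 13}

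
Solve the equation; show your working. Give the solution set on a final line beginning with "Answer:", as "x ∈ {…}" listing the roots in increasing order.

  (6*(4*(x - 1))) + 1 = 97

Step 1. [(6*(4*(x - 1))) + 1 = 97] 1 comes off first (subtract 1) ⇒ sub: 6*(4*(x - 1)) = 96.
Step 2. [6*(4*(x - 1)) = 96] divide by the outer 6 ⇒ div: 4*(x - 1) = 16.
Step 3. [4*(x - 1) = 16] LHS = 4·(…); ÷4 both sides. So div: x - 1 = 4.
Step 4. [x - 1 = 4] add 1: x sits inside (… - 1). So sub: x = 5.

Answer: x ∈ {5}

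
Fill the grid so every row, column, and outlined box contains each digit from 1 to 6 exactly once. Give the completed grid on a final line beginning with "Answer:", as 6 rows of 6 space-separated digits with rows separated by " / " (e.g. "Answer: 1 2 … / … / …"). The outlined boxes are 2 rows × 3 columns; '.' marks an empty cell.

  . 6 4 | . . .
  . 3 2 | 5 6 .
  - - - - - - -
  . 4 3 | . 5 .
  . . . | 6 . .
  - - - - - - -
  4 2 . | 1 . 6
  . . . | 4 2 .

Step 1. [r2c1∈{1}] nothing but 1 survives at r2c1 ⇒ r2c1=1.
Step 2. [r5c3∈{5}] r5c3 has the single candidate 5 ⇒ r5c3=5.
Step 3. [r3c4∈{2}] nothing but 2 survives at r3c4 ⇒ r3c4=2.
Step 4. [r4c3∈{1}] r4c3 has the single candidate 1, so r4c3=1.
Step 5. [r5c5∈{3}] nothing but 3 survives at r5c5 ⇒ r5c5=3.
Step 6. [r1c6∈{1,2,3}] in row 1, 2 fits only at r1c6, so r1c6=2.
Step 7. [r4c6∈{3,4}] row 4 places 3 nowhere but r4c6, so r4c6=3.
Step 8. [r6c1∈{3,6}] in row 6, 3 fits only at r6c1 ⇒ r6c1=3.
Step 9. [r4c1∈{2,5}] row 4 places 2 nowhere but r4c1, so r4c1=2.
Step 10. [r1c5∈{1}] r1c5's peers cover all but 1 ⇒ r1c5=1.
Step 11. [r4c2∈{5}] only 5 remains possible at r4c2, so r4c2=5.
Step 12. [r4c5∈{4}] only 4 remains possible at r4c5, so r4c5=4.
Step 13. [r1c4∈{3}] r1c4 has the single candidate 3, so r1c4=3.
Step 14. [r3c6∈{1}] r3c6 has the single candidate 1, so r3c6=1.
Step 15. [r6c3∈{6}] nothing but 6 survives at r6c3, so r6c3=6.
Step 16. [r3c1∈{6}] r3c1 is down to just 6. So r3c1=6.
Step 17. [r1c1∈{5}] only 5 remains possible at r1c1. So r1c1=5.
Step 18. [r6c6∈{5}] nothing but 5 survives at r6c6, so r6c6=5.
Step 19. [r2c6∈{4}] r2c6 is down to just 4. So r2c6=4.
Step 20. [r6c2∈{1}] r6c2 has the single candidate 1. So r6c2=1.

Answer: 5 6 4 3 1 2 / 1 3 2 5 6 4 / 6 4 3 2 5 1 / 2 5 1 6 4 3 / 4 2 5 1 3 6 / 3 1 6 4 2 5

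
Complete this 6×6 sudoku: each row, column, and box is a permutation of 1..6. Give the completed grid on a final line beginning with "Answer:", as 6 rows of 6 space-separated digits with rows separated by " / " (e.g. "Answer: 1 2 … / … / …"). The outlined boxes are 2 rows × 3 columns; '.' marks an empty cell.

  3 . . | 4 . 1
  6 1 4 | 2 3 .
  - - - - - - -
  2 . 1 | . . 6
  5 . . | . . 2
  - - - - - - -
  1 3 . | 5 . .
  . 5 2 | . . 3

Step 1. [r1c5∈{5,6}] row 1 places 6 nowhere but r1c5 ⇒ r1c5=6.
Step 2. [r4c3∈{3,6}] r4c3 is the only open cell in col 3 admitting 3. So r4c3=3.
Step 3. [r4c4∈{1}] r4c4's peers cover all but 1. So r4c4=1.
Step 4. [r4c5∈{4}] r4c5's peers cover all but 4. So r4c5=4.
Step 5. [r5c6∈{4}] r5c6's peers cover all but 4, so r5c6=4.
Step 6. [r6c5∈{1}] only 1 remains possible at r6c5 ⇒ r6c5=1.
Step 7. [r3c5∈{5}] r3c5's peers cover all but 5. So r3c5=5.
Step 8. [r6c1∈{4}] nothing but 4 survives at r6c1. So r6c1=4.
Step 9. [r1c2∈{2}] r1c2 is down to just 2. So r1c2=2.
Step 10. [r6c4∈{6}] r6c4 has the single candidate 6 ⇒ r6c4=6.
Step 11. [r2c6∈{5}] r2c6's peers cover all but 5, so r2c6=5.
Step 12. [r4c2∈{6}] nothing but 6 survives at r4c2. So r4c2=6.
Step 13. [r5c5∈{2}] nothing but 2 survives at r5c5 ⇒ r5c5=2.
Step 14. [r3c2∈{4}] only 4 remains possible at r3c2. So r3c2=4.
Step 15. [r3c4∈{3}] nothing but 3 survives at r3c4, so r3c4=3.
Step 16. [r1c3∈{5}] r1c3 is down to just 5, so r1c3=5.
Step 17. [r5c3∈{6}] r5c3's peers cover all but 6 ⇒ r5c3=6.

Answer: 3 2 5 4 6 1 / 6 1 4 2 3 5 / 2 4 1 3 5 6 / 5 6 3 1 4 2 / 1 3 6 5 2 4 / 4 5 2 6 1 3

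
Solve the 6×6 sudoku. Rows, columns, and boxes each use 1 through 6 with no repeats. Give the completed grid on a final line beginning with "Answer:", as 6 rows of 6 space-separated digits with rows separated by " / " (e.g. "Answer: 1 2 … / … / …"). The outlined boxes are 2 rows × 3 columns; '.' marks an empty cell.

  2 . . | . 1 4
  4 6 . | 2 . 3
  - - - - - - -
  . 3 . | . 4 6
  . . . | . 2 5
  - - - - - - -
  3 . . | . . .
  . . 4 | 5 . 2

Step 1. [r6c2∈{1}] r6c2 has the single candidate 1 ⇒ r6c2=1.
Step 2. [r3c4∈{1}] r3c4's peers cover all but 1, so r3c4=1.
Step 3. [r1c2∈{5}] nothing but 5 survives at r1c2 ⇒ r1c2=5.
Step 4. [r5c5∈{6}] r5c5's peers cover all but 6 ⇒ r5c5=6.
Step 5. [r4c3∈{1,6}] in col 3, 6 fits only at r4c3, so r4c3=6.
Step 6. [r3c3∈{2,5}] row 3 places 2 nowhere but r3c3. So r3c3=2.
Step 7. [r6c5∈{3}] r6c5 has the single candidate 3, so r6c5=3.
Step 8. [r3c1∈{5}] only 5 remains possible at r3c1. So r3c1=5.
Step 9. [r4c4∈{3}] r4c4's peers cover all but 3. So r4c4=3.
Step 10. [r5c2∈{2}] nothing but 2 survives at r5c2 ⇒ r5c2=2.
Step 11. [r1c4∈{6}] nothing but 6 survives at r1c4, so r1c4=6.
Step 12. [r2c3∈{1}] r2c3 is down to just 1. So r2c3=1.
Step 13. [r4c1∈{1}] nothing but 1 survives at r4c1, so r4c1=1.
Step 14. [r6c1∈{6}] r6c1 is down to just 6. So r6c1=6.
Step 15. [r2c5∈{5}] r2c5 has the single candidate 5, so r2c5=5.
Step 16. [r4c2∈{4}] only 4 remains possible at r4c2. So r4c2=4.
Step 17. [r5c3∈{5}] r5c3 is down to just 5. So r5c3=5.
Step 18. [r5c4∈{4}] r5c4 is down to just 4. So r5c4=4.
Step 19. [r5c6∈{1}] r5c6 has the single candidate 1, so r5c6=1.
Step 20. [r1c3∈{3}] r1c3 is down to just 3. So r1c3=3.

Answer: 2 5 3 6 1 4 / 4 6 1 2 5 3 / 5 3 2 1 4 6 / 1 4 6 3 2 5 / 3 2 5 4 6 1 / 6 1 4 5 3 2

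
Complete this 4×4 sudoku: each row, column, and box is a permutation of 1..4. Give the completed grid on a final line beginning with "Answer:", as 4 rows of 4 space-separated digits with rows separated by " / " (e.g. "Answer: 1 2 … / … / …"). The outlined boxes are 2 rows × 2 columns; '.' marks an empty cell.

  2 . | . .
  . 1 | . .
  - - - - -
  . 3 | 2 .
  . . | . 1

Step 1. [r1c2∈{4}] r1c2 is down to just 4, so r1c2=4.
Step 2. [r3c4∈{4}] only 4 remains possible at r3c4. So r3c4=4.
Step 3. [r1c4∈{3}] r1c4 has the single candidate 3, so r1c4=3.
Step 4. [r4c1∈{4}] r4c1 is down to just 4. So r4c1=4.
Step 5. [r2c3∈{4}] r2c3's peers cover all but 4 ⇒ r2c3=4.
Step 6. [r2c4∈{2}] nothing but 2 survives at r2c4. So r2c4=2.
Step 7. [r2c1∈{3}] r2c1 is down to just 3, so r2c1=3.
Step 8. [r4c2∈{2}] nothing but 2 survives at r4c2, so r4c2=2.
Step 9. [r1c3∈{1}] only 1 remains possible at r1c3. So r1c3=1.
Step 10. [r3c1∈{1}] only 1 remains possible at r3c1. So r3c1=1.
Step 11. [r4c3∈{3}] nothing but 3 survives at r4c3 ⇒ r4c3=3.

Answer: 2 4 1 3 / 3 1 4 2 / 1 3 2 4 / 4 2 3 1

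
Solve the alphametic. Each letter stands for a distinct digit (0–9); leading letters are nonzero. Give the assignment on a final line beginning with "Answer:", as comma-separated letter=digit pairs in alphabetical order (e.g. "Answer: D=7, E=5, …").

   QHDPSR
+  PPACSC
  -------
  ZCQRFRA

Step 1. [col 1: R + C ≡ A (mod 10)] A=2 is one option consistent with column 1 (R + C ≡ A (mod 10), carry-in 0) — take it ⇒ A=2.
Step 2. [Z] the sum has 7 digits but both addends have 6; that extra leading digit Z is the final carry, namely 1, so Z=1.
Step 3. [col 1: R + C ≡ A (mod 10)] several values work for R in column 1 (R + C ≡ A (mod 10), carry-in 0); try R=9. So R=9.
Step 4. [col 1: R + C ≡ A (mod 10)] column 1: given R=9, A=2, carry-in 0, and digits 1,2,9 already taken and all letters distinct, R+C≡A (mod 10) forces C=3 ⇒ C=3.
Step 5. [col 2: S + S ≡ R (mod 10)] from column 2 (R=9, carry-in 1, digits 1,2,3,9 already taken and all letters distinct): S must equal 4, so S=4.
Step 6. [col 3: P + C ≡ F (mod 10)] column 3 (P + C ≡ F (mod 10), carry-in 0) doesn't pin F yet; pick F=0 and continue. So F=0.
Step 7. [col 3: P + C ≡ F (mod 10)] from column 3 (C=3, F=0, carry-in 0, digits 0,1,2,3,4,9 already taken and all letters distinct): P must equal 7 ⇒ P=7.
Step 8. [col 4: D + A ≡ R (mod 10)] in column 4 we have D+A≡R with carry-in 1; given A=2, R=9 and digits 0,1,2,3,4,7,9 already taken and all letters distinct, that pins D to 6 ⇒ D=6.
Step 9. [col 5: H + P ≡ Q (mod 10)] column 5: given P=7, carry-in 0, and digits 0,1,2,3,4,6,7,9 already taken and all letters distinct, H+P≡Q (mod 10) forces Q=5, so Q=5.
Step 10. [col 5: H + P ≡ Q (mod 10)] in column 5 we have H+P≡Q with carry-in 0; given P=7, Q=5 and digits 0,1,2,3,4,5,6,7,9 already taken and all letters distinct, that pins H to 8, so H=8.

Answer: A=2, C=3, D=6, F=0, H=8, P=7, Q=5, R=9, S=4, Z=1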